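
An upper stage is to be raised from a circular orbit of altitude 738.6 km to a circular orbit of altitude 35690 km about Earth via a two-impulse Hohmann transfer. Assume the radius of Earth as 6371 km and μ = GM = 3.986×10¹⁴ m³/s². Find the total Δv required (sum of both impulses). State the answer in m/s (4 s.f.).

Δv_total ≈ 3729 m/s

r₁ = 6371 + 738.6 = 7109.6 km = 7.1096×10⁶ m.
r₂ = 6371 + 35690 = 42061 km = 4.2061×10⁷ m.
Transfer ellipse a_t = (r₁ + r₂)/2 = 2.459×10⁷ m.
At r₁: circular v_c1 = √(μ/r₁) = 7488 m/s; transfer-perigee v_p = √[μ(2/r₁ − 1/a_t)] = 9794 m/s.
Δv₁ = v_p − v_c1 = 2306 m/s.
At r₂: circular v_c2 = √(μ/r₂) = 3078 m/s; transfer-apogee v_a = √[μ(2/r₂ − 1/a_t)] = 1655 m/s.
Δv₂ = v_c2 − v_a = 1423 m/s.
Total Δv = Δv₁ + Δv₂ = 3729 m/s.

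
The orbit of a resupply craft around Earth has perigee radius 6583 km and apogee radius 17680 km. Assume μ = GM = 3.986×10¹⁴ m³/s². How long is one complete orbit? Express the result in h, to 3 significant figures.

T ≈ 3.69 h

Semi-major axis a = (r_p + r_a)/2 = (6583.0 + 17680)/2 = 12132 km = 1.213×10⁷ m.
By Kepler's third law T = 2π√(a³/μ) = 2π × 2.116×10³ = 1.330×10⁴ s.
= 3.694 h.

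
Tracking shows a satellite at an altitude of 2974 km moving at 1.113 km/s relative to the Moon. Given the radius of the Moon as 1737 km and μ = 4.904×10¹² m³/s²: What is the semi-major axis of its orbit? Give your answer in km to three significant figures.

r = 1737 + 2974 = 4711.0 km = 4.711×10⁶ m.
Specific orbital energy ε = v²/2 − μ/r = (1113)²/2 − 4.904×10¹²/4.711×10⁶ = -4.216×10⁵ J/kg.
Since ε = −μ/(2a), a = −μ/(2ε) = 5.816×10⁶ m = 5816.2 km.

a ≈ 5820 km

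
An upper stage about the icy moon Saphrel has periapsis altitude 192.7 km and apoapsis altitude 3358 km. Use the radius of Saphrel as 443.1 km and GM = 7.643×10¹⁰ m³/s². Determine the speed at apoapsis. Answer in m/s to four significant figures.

v ≈ 75.91 m/s

r_p = 443.1 + 192.7 = 635.80 km = 6.3580×10⁵ m.
r_a = 443.1 + 3358 = 3801.1 km = 3.8011×10⁶ m.
Semi-major axis a = (r_p + r_a)/2 = 2218.4 km = 2.218×10⁶ m.
Vis-viva: v² = μ(2/r − 1/a) = 7.643×10¹⁰ × (5.262×10⁻⁷ − 4.508×10⁻⁷) = 5.763×10³ m²/s².
v = 75.91 m/s.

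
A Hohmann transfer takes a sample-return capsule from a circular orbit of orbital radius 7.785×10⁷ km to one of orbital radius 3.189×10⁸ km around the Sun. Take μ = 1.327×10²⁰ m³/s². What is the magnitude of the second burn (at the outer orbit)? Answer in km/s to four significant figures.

Δv ≈ 7.620 km/s

r₁ = 7.785×10⁷ km = 7.785×10¹⁰ m.
r₂ = 3.189×10⁸ km = 3.189×10¹¹ m.
Transfer ellipse a_t = (r₁ + r₂)/2 = 1.984×10¹¹ m.
At r₁: circular v_c1 = √(μ/r₁) = 41290 m/s; transfer-perihelion v_p = √[μ(2/r₁ − 1/a_t)] = 52350 m/s.
At r₂: circular v_c2 = √(μ/r₂) = 20400 m/s; transfer-aphelion v_a = √[μ(2/r₂ − 1/a_t)] = 12780 m/s.
Δv₂ = v_c2 − v_a = 7620 m/s.
= 7.620 km/s.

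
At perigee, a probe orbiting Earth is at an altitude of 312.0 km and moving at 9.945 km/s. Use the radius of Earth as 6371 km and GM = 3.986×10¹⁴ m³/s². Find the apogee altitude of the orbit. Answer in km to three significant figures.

apogee altitude ≈ 26100 km

r_p = 6371 + 312.0 = 6683.0 km = 6.683×10⁶ m.
Specific energy ε = v²/2 − μ/r = -1.019×10⁷ J/kg, so a = −μ/(2ε) = 1.955×10⁷ m.
The apsides satisfy r_p + r_a = 2a, so the apogee radius is 2a − r_p = 3.242×10⁷ m = 32425 km.
Apogee altitude = 32425 − 6371 = 26054 km.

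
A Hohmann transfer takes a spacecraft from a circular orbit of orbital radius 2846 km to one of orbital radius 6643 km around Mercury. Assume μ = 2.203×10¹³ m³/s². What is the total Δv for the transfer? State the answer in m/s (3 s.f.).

Δv_total ≈ 921 m/s

r₁ = 2846 km = 2.846×10⁶ m.
r₂ = 6643 km = 6.643×10⁶ m.
Transfer ellipse a_t = (r₁ + r₂)/2 = 4.744×10⁶ m.
At r₁: circular v_c1 = √(μ/r₁) = 2782 m/s; transfer-periherm v_p = √[μ(2/r₁ − 1/a_t)] = 3292 m/s.
Δv₁ = v_p − v_c1 = 509.9 m/s.
At r₂: circular v_c2 = √(μ/r₂) = 1821 m/s; transfer-apoherm v_a = √[μ(2/r₂ − 1/a_t)] = 1410 m/s.
Δv₂ = v_c2 − v_a = 410.6 m/s.
Total Δv = Δv₁ + Δv₂ = 920.6 m/s.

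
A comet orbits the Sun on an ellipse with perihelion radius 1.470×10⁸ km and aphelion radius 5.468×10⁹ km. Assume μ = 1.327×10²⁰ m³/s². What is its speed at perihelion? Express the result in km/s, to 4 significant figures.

Semi-major axis a = (r_p + r_a)/2 = 2.8075×10⁹ km = 2.808×10¹² m.
Vis-viva: v² = μ(2/r − 1/a) = 1.327×10²⁰ × (1.361×10⁻¹¹ − 3.562×10⁻¹³) = 1.758×10⁹ m²/s².
v = 41930 m/s = 41.93 km/s.

v ≈ 41.93 km/s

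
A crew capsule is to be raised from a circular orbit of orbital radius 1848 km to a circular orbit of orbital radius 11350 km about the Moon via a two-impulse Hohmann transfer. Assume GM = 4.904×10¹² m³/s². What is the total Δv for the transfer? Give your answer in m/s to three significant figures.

r₁ = 1848 km = 1.848×10⁶ m.
r₂ = 11350 km = 1.135×10⁷ m.
Transfer ellipse a_t = (r₁ + r₂)/2 = 6.599×10⁶ m.
At r₁: circular v_c1 = √(μ/r₁) = 1629 m/s; transfer-perilune v_p = √[μ(2/r₁ − 1/a_t)] = 2136 m/s.
Δv₁ = v_p − v_c1 = 507.4 m/s.
At r₂: circular v_c2 = √(μ/r₂) = 657.3 m/s; transfer-apolune v_a = √[μ(2/r₂ − 1/a_t)] = 347.8 m/s.
Δv₂ = v_c2 − v_a = 309.5 m/s.
Total Δv = Δv₁ + Δv₂ = 816.9 m/s.

Δv_total ≈ 817 m/s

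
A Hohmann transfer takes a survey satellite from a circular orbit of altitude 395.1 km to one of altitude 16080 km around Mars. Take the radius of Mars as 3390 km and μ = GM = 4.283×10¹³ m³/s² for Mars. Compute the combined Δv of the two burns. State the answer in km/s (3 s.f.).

r₁ = 3390 + 395.1 = 3785.1 km = 3.7851×10⁶ m.
r₂ = 3390 + 16080 = 19470 km = 1.9470×10⁷ m.
Transfer ellipse a_t = (r₁ + r₂)/2 = 1.163×10⁷ m.
At r₁: circular v_c1 = √(μ/r₁) = 3364 m/s; transfer-periapsis v_p = √[μ(2/r₁ − 1/a_t)] = 4353 m/s.
Δv₁ = v_p − v_c1 = 989.0 m/s.
At r₂: circular v_c2 = √(μ/r₂) = 1483 m/s; transfer-apoapsis v_a = √[μ(2/r₂ − 1/a_t)] = 846.2 m/s.
Δv₂ = v_c2 − v_a = 636.9 m/s.
Total Δv = Δv₁ + Δv₂ = 1626 m/s = 1.626 km/s.

Δv_total ≈ 1.63 km/s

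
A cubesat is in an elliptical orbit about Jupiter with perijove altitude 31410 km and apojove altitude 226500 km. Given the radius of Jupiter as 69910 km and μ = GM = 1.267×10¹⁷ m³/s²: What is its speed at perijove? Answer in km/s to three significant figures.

v ≈ 43.2 km/s

r_p = 69910 + 31410 = 101320 km = 1.0132×10⁸ m.
r_a = 69910 + 226500 = 296410 km = 2.9641×10⁸ m.
Semi-major axis a = (r_p + r_a)/2 = 1.9886×10⁵ km = 1.989×10⁸ m.
Vis-viva: v² = μ(2/r − 1/a) = 1.267×10¹⁷ × (1.974×10⁻⁸ − 5.029×10⁻⁹) = 1.864×10⁹ m²/s².
v = 43170 m/s = 43.17 km/s.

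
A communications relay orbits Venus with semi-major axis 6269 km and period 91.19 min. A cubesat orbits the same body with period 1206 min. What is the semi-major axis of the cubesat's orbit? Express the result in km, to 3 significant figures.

Kepler's third law: a³ ∝ T², so a₂ = a₁ (T₂/T₁)^(2/3).
T₂/T₁ = 13.23, (T₂/T₁)^(2/3) = 5.592.
a₂ = 6269 × 5.592 = 35060 km.

a₂ ≈ 35100 km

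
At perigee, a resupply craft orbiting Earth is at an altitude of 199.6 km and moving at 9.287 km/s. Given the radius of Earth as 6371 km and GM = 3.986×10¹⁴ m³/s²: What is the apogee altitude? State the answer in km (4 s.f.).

r_p = 6371 + 199.6 = 6570.6 km = 6.571×10⁶ m.
Specific energy ε = v²/2 − μ/r = -1.754×10⁷ J/kg, so a = −μ/(2ε) = 1.136×10⁷ m.
The apsides satisfy r_p + r_a = 2a, so the apogee radius is 2a − r_p = 1.615×10⁷ m = 16155 km.
Apogee altitude = 16155 − 6371 = 9783.6 km.

apogee altitude ≈ 9784 km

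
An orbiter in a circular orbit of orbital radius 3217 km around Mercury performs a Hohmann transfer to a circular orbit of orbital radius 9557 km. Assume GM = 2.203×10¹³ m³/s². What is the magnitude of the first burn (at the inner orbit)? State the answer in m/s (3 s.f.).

Δv ≈ 584 m/s

r₁ = 3217 km = 3.217×10⁶ m.
r₂ = 9557 km = 9.557×10⁶ m.
Transfer ellipse a_t = (r₁ + r₂)/2 = 6.387×10⁶ m.
At r₁: circular v_c1 = √(μ/r₁) = 2617 m/s; transfer-periherm v_p = √[μ(2/r₁ − 1/a_t)] = 3201 m/s.
Δv₁ = v_p − v_c1 = 584.2 m/s.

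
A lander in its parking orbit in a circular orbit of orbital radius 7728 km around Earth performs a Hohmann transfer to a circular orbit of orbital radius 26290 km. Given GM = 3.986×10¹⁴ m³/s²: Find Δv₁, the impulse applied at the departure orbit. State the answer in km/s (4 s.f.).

Δv ≈ 1.747 km/s

r₁ = 7728 km = 7.728×10⁶ m.
r₂ = 26290 km = 2.629×10⁷ m.
Transfer ellipse a_t = (r₁ + r₂)/2 = 1.701×10⁷ m.
At r₁: circular v_c1 = √(μ/r₁) = 7182 m/s; transfer-perigee v_p = √[μ(2/r₁ − 1/a_t)] = 8929 m/s.
Δv₁ = v_p − v_c1 = 1747 m/s.
= 1.747 km/s.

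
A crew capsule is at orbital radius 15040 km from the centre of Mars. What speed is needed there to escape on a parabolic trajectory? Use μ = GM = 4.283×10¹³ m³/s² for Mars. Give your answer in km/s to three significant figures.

v_esc ≈ 2.39 km/s

r = 15040 km = 1.504×10⁷ m.
Escape speed v_esc = √(2μ/r) = √(2 × 4.283×10¹³ / 1.504×10⁷) = √(5.695×10⁶) = 2387 m/s.
= 2.387 km/s.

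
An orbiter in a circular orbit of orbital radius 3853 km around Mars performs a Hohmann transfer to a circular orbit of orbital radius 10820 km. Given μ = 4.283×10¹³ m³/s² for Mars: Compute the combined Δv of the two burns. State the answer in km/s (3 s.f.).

Δv_total ≈ 1.26 km/s

r₁ = 3853 km = 3.853×10⁶ m.
r₂ = 10820 km = 1.082×10⁷ m.
Transfer ellipse a_t = (r₁ + r₂)/2 = 7.336×10⁶ m.
At r₁: circular v_c1 = √(μ/r₁) = 3334 m/s; transfer-periapsis v_p = √[μ(2/r₁ − 1/a_t)] = 4049 m/s.
Δv₁ = v_p − v_c1 = 714.9 m/s.
At r₂: circular v_c2 = √(μ/r₂) = 1990 m/s; transfer-apoapsis v_a = √[μ(2/r₂ − 1/a_t)] = 1442 m/s.
Δv₂ = v_c2 − v_a = 547.7 m/s.
Total Δv = Δv₁ + Δv₂ = 1263 m/s = 1.263 km/s.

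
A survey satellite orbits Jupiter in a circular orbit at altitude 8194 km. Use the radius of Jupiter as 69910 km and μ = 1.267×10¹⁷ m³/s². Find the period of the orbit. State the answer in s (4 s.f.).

r = 69910 + 8194 = 78104 km = 7.8104×10⁷ m.
Kepler's third law: T = 2π√(r³/μ) = 2π√((7.810×10⁷)³ / 1.267×10¹⁷).
r³/μ = 3.760×10⁶ s², so T = 2π × 1.939×10³ = 1.218×10⁴ s.

T ≈ 12180 s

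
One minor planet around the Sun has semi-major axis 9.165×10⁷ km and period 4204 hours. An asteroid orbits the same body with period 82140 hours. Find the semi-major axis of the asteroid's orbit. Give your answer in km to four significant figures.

a₂ ≈ 6.649×10⁸ km

Kepler's third law: a³ ∝ T², so a₂ = a₁ (T₂/T₁)^(2/3).
T₂/T₁ = 19.54, (T₂/T₁)^(2/3) = 7.254.
a₂ = 9.165×10⁷ × 7.254 = 6.649×10⁸ km.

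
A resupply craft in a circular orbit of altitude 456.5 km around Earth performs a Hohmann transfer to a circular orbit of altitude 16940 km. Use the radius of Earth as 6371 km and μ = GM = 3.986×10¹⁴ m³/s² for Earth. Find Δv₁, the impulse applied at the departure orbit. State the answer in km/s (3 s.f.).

Δv ≈ 1.86 km/s

r₁ = 6371 + 456.5 = 6827.5 km = 6.8275×10⁶ m.
r₂ = 6371 + 16940 = 23311 km = 2.3311×10⁷ m.
Transfer ellipse a_t = (r₁ + r₂)/2 = 1.507×10⁷ m.
At r₁: circular v_c1 = √(μ/r₁) = 7641 m/s; transfer-perigee v_p = √[μ(2/r₁ − 1/a_t)] = 9503 m/s.
Δv₁ = v_p − v_c1 = 1862 m/s.
= 1.862 km/s.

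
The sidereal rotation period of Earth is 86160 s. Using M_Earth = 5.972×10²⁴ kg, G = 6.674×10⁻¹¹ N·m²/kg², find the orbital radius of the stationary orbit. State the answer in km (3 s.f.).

μ = GM = 6.674×10⁻¹¹ × 5.972×10²⁴ = 3.986×10¹⁴ m³/s².
A synchronous orbit has period T, so by Kepler's third law a = (μT²/4π²)^(1/3).
μT²/4π² = 3.986×10¹⁴ × (8.616×10⁴)² / 39.48 = 7.495×10²² m³.
a = 4.216×10⁷ m = 42162 km.

r_sync ≈ 42200 km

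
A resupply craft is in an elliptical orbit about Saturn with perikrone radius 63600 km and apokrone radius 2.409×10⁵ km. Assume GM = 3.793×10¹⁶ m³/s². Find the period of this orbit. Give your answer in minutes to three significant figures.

Semi-major axis a = (r_p + r_a)/2 = (63600 + 2.4090×10⁵)/2 = 1.5225×10⁵ km = 1.522×10⁸ m.
By Kepler's third law T = 2π√(a³/μ) = 2π × 9.646×10³ = 6.061×10⁴ s.
= 1010 minutes.

T ≈ 1010 minutes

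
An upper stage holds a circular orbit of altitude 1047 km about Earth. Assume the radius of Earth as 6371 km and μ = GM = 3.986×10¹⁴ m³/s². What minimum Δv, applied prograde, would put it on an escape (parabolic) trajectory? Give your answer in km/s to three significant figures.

Δv ≈ 3.04 km/s

r = 6371 + 1047 = 7418.0 km = 7.4180×10⁶ m.
Circular speed v_c = √(μ/r) = 7330 m/s.
Escape speed v_esc = √(2μ/r) = √2 × v_c = 10370 m/s.
Δv = v_esc − v_c = 3036 m/s = 3.036 km/s.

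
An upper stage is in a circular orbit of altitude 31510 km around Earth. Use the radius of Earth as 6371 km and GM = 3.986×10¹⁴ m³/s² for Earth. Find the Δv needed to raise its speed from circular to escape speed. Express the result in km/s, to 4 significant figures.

Δv ≈ 1.344 km/s

r = 6371 + 31510 = 37881 km = 3.7881×10⁷ m.
Circular speed v_c = √(μ/r) = 3244 m/s.
Escape speed v_esc = √(2μ/r) = √2 × v_c = 4587 m/s.
Δv = v_esc − v_c = 1344 m/s = 1.344 km/s.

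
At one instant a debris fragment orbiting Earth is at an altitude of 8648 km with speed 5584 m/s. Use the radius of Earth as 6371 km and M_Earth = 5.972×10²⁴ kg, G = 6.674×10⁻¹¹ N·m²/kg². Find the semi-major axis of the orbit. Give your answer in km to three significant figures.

a ≈ 18200 km

μ = GM = 6.674×10⁻¹¹ × 5.972×10²⁴ = 3.986×10¹⁴ m³/s².
r = 6371 + 8648 = 15019 km = 1.502×10⁷ m.
Vis-viva rearranged: 1/a = 2/r − v²/μ = 1.332×10⁻⁷ − 7.823×10⁻⁸ = 5.493×10⁻⁸ m⁻¹.
a = 1.820×10⁷ m = 18204 km.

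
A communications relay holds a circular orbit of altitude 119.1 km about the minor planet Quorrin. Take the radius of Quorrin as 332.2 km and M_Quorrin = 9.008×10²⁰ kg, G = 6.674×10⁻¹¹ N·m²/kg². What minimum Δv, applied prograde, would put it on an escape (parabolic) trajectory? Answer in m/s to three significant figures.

μ = GM = 6.674×10⁻¹¹ × 9.008×10²⁰ = 6.012×10¹⁰ m³/s².
r = 332.2 + 119.1 = 451.30 km = 4.5130×10⁵ m.
Circular speed v_c = √(μ/r) = 365.0 m/s.
Escape speed v_esc = √(2μ/r) = √2 × v_c = 516.2 m/s.
Δv = v_esc − v_c = 151.2 m/s.

Δv ≈ 151 m/s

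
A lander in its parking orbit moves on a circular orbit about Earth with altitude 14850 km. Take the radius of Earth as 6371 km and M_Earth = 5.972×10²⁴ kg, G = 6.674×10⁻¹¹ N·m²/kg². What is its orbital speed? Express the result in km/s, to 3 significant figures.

v ≈ 4.33 km/s

μ = GM = 6.674×10⁻¹¹ × 5.972×10²⁴ = 3.986×10¹⁴ m³/s².
r = 6371 + 14850 = 21221 km = 2.1221×10⁷ m.
For a circular orbit v = √(μ/r) = √(3.986×10¹⁴ / 2.122×10⁷) = √(1.878×10⁷) = 4334 m/s.
That is 4.334 km/s.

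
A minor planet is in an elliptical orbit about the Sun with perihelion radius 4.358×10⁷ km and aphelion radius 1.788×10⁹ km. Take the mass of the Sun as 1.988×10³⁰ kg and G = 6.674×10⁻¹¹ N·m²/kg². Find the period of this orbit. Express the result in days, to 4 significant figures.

T ≈ 5533 days

μ = GM = 6.674×10⁻¹¹ × 1.988×10³⁰ = 1.327×10²⁰ m³/s².
Semi-major axis a = (r_p + r_a)/2 = (4.3580×10⁷ + 1.7880×10⁹)/2 = 9.1579×10⁸ km = 9.158×10¹¹ m.
By Kepler's third law T = 2π√(a³/μ) = 2π × 7.608×10⁷ = 4.780×10⁸ s.
= 5533 days.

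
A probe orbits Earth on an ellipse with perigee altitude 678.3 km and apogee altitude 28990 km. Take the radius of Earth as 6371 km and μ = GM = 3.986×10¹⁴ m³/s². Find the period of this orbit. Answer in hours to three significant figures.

T ≈ 8.54 hours

r_p = 6371 + 678.3 = 7049.3 km = 7.0493×10⁶ m.
r_a = 6371 + 28990 = 35361 km = 3.5361×10⁷ m.
Semi-major axis a = (r_p + r_a)/2 = (7049.3 + 35361)/2 = 21205 km = 2.121×10⁷ m.
By Kepler's third law T = 2π√(a³/μ) = 2π × 4.891×10³ = 3.073×10⁴ s.
= 8.536 hours.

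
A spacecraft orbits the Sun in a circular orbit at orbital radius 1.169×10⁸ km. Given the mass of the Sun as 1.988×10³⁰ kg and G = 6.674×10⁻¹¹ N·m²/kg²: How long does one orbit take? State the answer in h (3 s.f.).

T ≈ 6060 h

μ = GM = 6.674×10⁻¹¹ × 1.988×10³⁰ = 1.327×10²⁰ m³/s².
r = 1.169×10⁸ km = 1.169×10¹¹ m.
Kepler's third law: T = 2π√(r³/μ) = 2π√((1.169×10¹¹)³ / 1.327×10²⁰).
r³/μ = 1.204×10¹³ s², so T = 2π × 3.470×10⁶ = 2.180×10⁷ s.
Converting: 2.180×10⁷ s ÷ 3600 = 6056 h.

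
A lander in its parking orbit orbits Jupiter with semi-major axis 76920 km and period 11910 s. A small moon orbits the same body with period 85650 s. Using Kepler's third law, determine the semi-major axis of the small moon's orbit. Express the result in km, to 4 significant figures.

Kepler's third law: a³ ∝ T², so a₂ = a₁ (T₂/T₁)^(2/3).
T₂/T₁ = 7.191, (T₂/T₁)^(2/3) = 3.726.
a₂ = 76920 × 3.726 = 2.866×10⁵ km.

a₂ ≈ 2.866×10⁵ km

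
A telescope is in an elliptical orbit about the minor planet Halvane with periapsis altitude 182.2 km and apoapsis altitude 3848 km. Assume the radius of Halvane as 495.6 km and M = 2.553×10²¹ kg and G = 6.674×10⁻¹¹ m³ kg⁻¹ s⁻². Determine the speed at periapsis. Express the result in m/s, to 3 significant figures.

μ = GM = 6.674×10⁻¹¹ × 2.553×10²¹ = 1.704×10¹¹ m³/s².
r_p = 495.6 + 182.2 = 677.80 km = 6.7780×10⁵ m.
r_a = 495.6 + 3848 = 4343.6 km = 4.3436×10⁶ m.
Semi-major axis a = (r_p + r_a)/2 = 2510.7 km = 2.511×10⁶ m.
Vis-viva: v² = μ(2/r − 1/a) = 1.704×10¹¹ × (2.951×10⁻⁶ − 3.983×10⁻⁷) = 4.349×10⁵ m²/s².
v = 659.5 m/s.

v ≈ 659 m/s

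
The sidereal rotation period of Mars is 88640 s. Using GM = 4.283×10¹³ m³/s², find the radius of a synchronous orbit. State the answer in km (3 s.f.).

A synchronous orbit has period T, so by Kepler's third law a = (μT²/4π²)^(1/3).
μT²/4π² = 4.283×10¹³ × (8.864×10⁴)² / 39.48 = 8.524×10²¹ m³.
a = 2.043×10⁷ m = 20428 km.

r_sync ≈ 20400 km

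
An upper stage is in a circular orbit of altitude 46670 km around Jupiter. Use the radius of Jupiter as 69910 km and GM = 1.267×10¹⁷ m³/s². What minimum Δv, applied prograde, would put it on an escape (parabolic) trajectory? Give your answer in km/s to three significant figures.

r = 69910 + 46670 = 116580 km = 1.1658×10⁸ m.
Circular speed v_c = √(μ/r) = 32970 m/s.
Escape speed v_esc = √(2μ/r) = √2 × v_c = 46620 m/s.
Δv = v_esc − v_c = 13660 m/s = 13.66 km/s.

Δv ≈ 13.7 km/s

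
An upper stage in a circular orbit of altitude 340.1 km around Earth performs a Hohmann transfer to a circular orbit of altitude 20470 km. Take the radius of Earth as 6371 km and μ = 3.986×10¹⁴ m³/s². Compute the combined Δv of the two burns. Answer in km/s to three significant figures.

Δv_total ≈ 3.46 km/s

r₁ = 6371 + 340.1 = 6711.1 km = 6.7111×10⁶ m.
r₂ = 6371 + 20470 = 26841 km = 2.6841×10⁷ m.
Transfer ellipse a_t = (r₁ + r₂)/2 = 1.678×10⁷ m.
At r₁: circular v_c1 = √(μ/r₁) = 7707 m/s; transfer-perigee v_p = √[μ(2/r₁ − 1/a_t)] = 9748 m/s.
Δv₁ = v_p − v_c1 = 2041 m/s.
At r₂: circular v_c2 = √(μ/r₂) = 3854 m/s; transfer-apogee v_a = √[μ(2/r₂ − 1/a_t)] = 2437 m/s.
Δv₂ = v_c2 − v_a = 1416 m/s.
Total Δv = Δv₁ + Δv₂ = 3458 m/s = 3.458 km/s.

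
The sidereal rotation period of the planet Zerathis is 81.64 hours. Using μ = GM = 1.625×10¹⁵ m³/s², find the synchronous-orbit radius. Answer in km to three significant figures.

T = 81.64 hours = 2.939×10⁵ s.
A synchronous orbit has period T, so by Kepler's third law a = (μT²/4π²)^(1/3).
μT²/4π² = 1.625×10¹⁵ × (2.939×10⁵)² / 39.48 = 3.556×10²⁴ m³.
a = 1.526×10⁸ m = 1.5263×10⁵ km.

r_sync ≈ 1.53×10⁵ km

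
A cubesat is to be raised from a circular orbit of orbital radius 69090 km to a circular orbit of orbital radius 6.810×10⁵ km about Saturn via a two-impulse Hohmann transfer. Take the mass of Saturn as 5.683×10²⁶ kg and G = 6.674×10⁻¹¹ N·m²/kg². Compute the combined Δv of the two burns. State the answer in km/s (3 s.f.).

μ = GM = 6.674×10⁻¹¹ × 5.683×10²⁶ = 3.793×10¹⁶ m³/s².
r₁ = 69090 km = 6.909×10⁷ m.
r₂ = 6.810×10⁵ km = 6.810×10⁸ m.
Transfer ellipse a_t = (r₁ + r₂)/2 = 3.750×10⁸ m.
At r₁: circular v_c1 = √(μ/r₁) = 23430 m/s; transfer-perikrone v_p = √[μ(2/r₁ − 1/a_t)] = 31570 m/s.
Δv₁ = v_p − v_c1 = 8142 m/s.
At r₂: circular v_c2 = √(μ/r₂) = 7463 m/s; transfer-apokrone v_a = √[μ(2/r₂ − 1/a_t)] = 3203 m/s.
Δv₂ = v_c2 − v_a = 4260 m/s.
Total Δv = Δv₁ + Δv₂ = 12400 m/s = 12.40 km/s.

Δv_total ≈ 12.4 km/s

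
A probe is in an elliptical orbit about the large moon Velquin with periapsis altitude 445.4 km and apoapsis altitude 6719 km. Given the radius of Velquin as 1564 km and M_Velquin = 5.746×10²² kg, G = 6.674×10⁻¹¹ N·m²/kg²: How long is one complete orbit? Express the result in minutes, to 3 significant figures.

T ≈ 624 minutes

μ = GM = 6.674×10⁻¹¹ × 5.746×10²² = 3.835×10¹² m³/s².
r_p = 1564 + 445.4 = 2009.4 km = 2.0094×10⁶ m.
r_a = 1564 + 6719 = 8283.0 km = 8.2830×10⁶ m.
Semi-major axis a = (r_p + r_a)/2 = (2009.4 + 8283.0)/2 = 5146.2 km = 5.146×10⁶ m.
By Kepler's third law T = 2π√(a³/μ) = 2π × 5.961×10³ = 3.746×10⁴ s.
= 624.3 minutes.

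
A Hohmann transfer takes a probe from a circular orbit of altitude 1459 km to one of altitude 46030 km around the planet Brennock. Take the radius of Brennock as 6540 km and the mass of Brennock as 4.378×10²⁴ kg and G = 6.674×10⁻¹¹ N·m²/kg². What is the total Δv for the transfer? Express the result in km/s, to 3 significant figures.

Δv_total ≈ 3.06 km/s

μ = GM = 6.674×10⁻¹¹ × 4.378×10²⁴ = 2.922×10¹⁴ m³/s².
r₁ = 6540 + 1459 = 7999.0 km = 7.9990×10⁶ m.
r₂ = 6540 + 46030 = 52570 km = 5.2570×10⁷ m.
Transfer ellipse a_t = (r₁ + r₂)/2 = 3.028×10⁷ m.
At r₁: circular v_c1 = √(μ/r₁) = 6044 m/s; transfer-periapsis v_p = √[μ(2/r₁ − 1/a_t)] = 7963 m/s.
Δv₁ = v_p − v_c1 = 1919 m/s.
At r₂: circular v_c2 = √(μ/r₂) = 2358 m/s; transfer-apoapsis v_a = √[μ(2/r₂ − 1/a_t)] = 1212 m/s.
Δv₂ = v_c2 − v_a = 1146 m/s.
Total Δv = Δv₁ + Δv₂ = 3065 m/s = 3.065 km/s.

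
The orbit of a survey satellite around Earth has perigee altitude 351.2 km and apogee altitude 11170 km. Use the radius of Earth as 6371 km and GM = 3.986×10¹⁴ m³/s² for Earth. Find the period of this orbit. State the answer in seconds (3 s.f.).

T ≈ 13300 seconds

r_p = 6371 + 351.2 = 6722.2 km = 6.7222×10⁶ m.
r_a = 6371 + 11170 = 17541 km = 1.7541×10⁷ m.
Semi-major axis a = (r_p + r_a)/2 = (6722.2 + 17541)/2 = 12132 km = 1.213×10⁷ m.
By Kepler's third law T = 2π√(a³/μ) = 2π × 2.116×10³ = 1.330×10⁴ s.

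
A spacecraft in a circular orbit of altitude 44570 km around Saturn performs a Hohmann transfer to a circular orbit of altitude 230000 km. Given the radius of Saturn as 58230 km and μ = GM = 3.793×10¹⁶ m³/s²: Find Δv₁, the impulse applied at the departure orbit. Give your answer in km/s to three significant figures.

Δv ≈ 4.11 km/s

r₁ = 58230 + 44570 = 102800 km = 1.0280×10⁸ m.
r₂ = 58230 + 230000 = 288230 km = 2.8823×10⁸ m.
Transfer ellipse a_t = (r₁ + r₂)/2 = 1.955×10⁸ m.
At r₁: circular v_c1 = √(μ/r₁) = 19210 m/s; transfer-perikrone v_p = √[μ(2/r₁ − 1/a_t)] = 23320 m/s.
Δv₁ = v_p − v_c1 = 4114 m/s.
= 4.114 km/s.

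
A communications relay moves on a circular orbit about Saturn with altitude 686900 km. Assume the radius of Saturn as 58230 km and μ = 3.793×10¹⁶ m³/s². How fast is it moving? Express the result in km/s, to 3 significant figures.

v ≈ 7.13 km/s

r = 58230 + 686900 = 745130 km = 7.4513×10⁸ m.
For a circular orbit v = √(μ/r) = √(3.793×10¹⁶ / 7.451×10⁸) = √(5.090×10⁷) = 7135 m/s.
That is 7.135 km/s.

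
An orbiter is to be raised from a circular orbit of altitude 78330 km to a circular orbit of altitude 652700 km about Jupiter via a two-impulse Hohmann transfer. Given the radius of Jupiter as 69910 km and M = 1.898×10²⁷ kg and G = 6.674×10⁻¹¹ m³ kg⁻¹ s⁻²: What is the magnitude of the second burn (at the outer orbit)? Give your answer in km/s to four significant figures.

μ = GM = 6.674×10⁻¹¹ × 1.898×10²⁷ = 1.267×10¹⁷ m³/s².
r₁ = 69910 + 78330 = 148240 km = 1.4824×10⁸ m.
r₂ = 69910 + 652700 = 722610 km = 7.2261×10⁸ m.
Transfer ellipse a_t = (r₁ + r₂)/2 = 4.354×10⁸ m.
At r₁: circular v_c1 = √(μ/r₁) = 29230 m/s; transfer-perijove v_p = √[μ(2/r₁ − 1/a_t)] = 37660 m/s.
At r₂: circular v_c2 = √(μ/r₂) = 13240 m/s; transfer-apojove v_a = √[μ(2/r₂ − 1/a_t)] = 7725 m/s.
Δv₂ = v_c2 − v_a = 5515 m/s.
= 5.515 km/s.

Δv ≈ 5.515 km/s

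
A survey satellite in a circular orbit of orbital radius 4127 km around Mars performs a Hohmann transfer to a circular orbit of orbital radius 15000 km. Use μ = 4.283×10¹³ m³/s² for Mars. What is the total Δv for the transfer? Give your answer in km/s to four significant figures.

Δv_total ≈ 1.393 km/s

r₁ = 4127 km = 4.127×10⁶ m.
r₂ = 15000 km = 1.500×10⁷ m.
Transfer ellipse a_t = (r₁ + r₂)/2 = 9.564×10⁶ m.
At r₁: circular v_c1 = √(μ/r₁) = 3221 m/s; transfer-periapsis v_p = √[μ(2/r₁ − 1/a_t)] = 4035 m/s.
Δv₁ = v_p − v_c1 = 813.0 m/s.
At r₂: circular v_c2 = √(μ/r₂) = 1690 m/s; transfer-apoapsis v_a = √[μ(2/r₂ − 1/a_t)] = 1110 m/s.
Δv₂ = v_c2 − v_a = 579.7 m/s.
Total Δv = Δv₁ + Δv₂ = 1393 m/s = 1.393 km/s.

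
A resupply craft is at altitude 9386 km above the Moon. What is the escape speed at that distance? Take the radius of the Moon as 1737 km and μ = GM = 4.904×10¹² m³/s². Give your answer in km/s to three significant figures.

r = 1737 + 9386 = 11123 km = 1.1123×10⁷ m.
Escape speed v_esc = √(2μ/r) = √(2 × 4.904×10¹² / 1.112×10⁷) = √(8.818×10⁵) = 939.0 m/s.
= 0.939 km/s.

v_esc ≈ 0.939 km/s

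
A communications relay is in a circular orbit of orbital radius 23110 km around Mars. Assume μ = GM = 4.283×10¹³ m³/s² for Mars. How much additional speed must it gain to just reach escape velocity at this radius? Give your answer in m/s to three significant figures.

r = 23110 km = 2.311×10⁷ m.
Circular speed v_c = √(μ/r) = 1361 m/s.
Escape speed v_esc = √(2μ/r) = √2 × v_c = 1925 m/s.
Δv = v_esc − v_c = 563.9 m/s.

Δv ≈ 564 m/s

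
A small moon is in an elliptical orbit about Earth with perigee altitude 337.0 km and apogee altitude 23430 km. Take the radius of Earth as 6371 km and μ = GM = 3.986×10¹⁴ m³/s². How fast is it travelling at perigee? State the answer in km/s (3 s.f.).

r_p = 6371 + 337.0 = 6708.0 km = 6.7080×10⁶ m.
r_a = 6371 + 23430 = 29801 km = 2.9801×10⁷ m.
Semi-major axis a = (r_p + r_a)/2 = 18254 km = 1.825×10⁷ m.
Vis-viva: v² = μ(2/r − 1/a) = 3.986×10¹⁴ × (2.982×10⁻⁷ − 5.478×10⁻⁸) = 9.701×10⁷ m²/s².
v = 9849 m/s = 9.849 km/s.

v ≈ 9.85 km/s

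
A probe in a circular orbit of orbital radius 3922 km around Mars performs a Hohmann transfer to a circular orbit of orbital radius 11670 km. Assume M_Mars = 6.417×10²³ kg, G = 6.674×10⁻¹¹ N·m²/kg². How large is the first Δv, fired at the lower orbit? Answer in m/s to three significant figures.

μ = GM = 6.674×10⁻¹¹ × 6.417×10²³ = 4.283×10¹³ m³/s².
r₁ = 3922 km = 3.922×10⁶ m.
r₂ = 11670 km = 1.167×10⁷ m.
Transfer ellipse a_t = (r₁ + r₂)/2 = 7.796×10⁶ m.
At r₁: circular v_c1 = √(μ/r₁) = 3304 m/s; transfer-periapsis v_p = √[μ(2/r₁ − 1/a_t)] = 4043 m/s.
Δv₁ = v_p − v_c1 = 738.5 m/s.

Δv ≈ 739 m/s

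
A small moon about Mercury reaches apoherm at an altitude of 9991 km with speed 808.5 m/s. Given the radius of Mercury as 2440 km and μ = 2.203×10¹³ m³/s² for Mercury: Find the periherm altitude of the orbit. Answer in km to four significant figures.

periherm altitude ≈ 371.0 km

r_a = 2440 + 9991 = 12431 km = 1.243×10⁷ m.
Specific energy ε = v²/2 − μ/r = -1.445×10⁶ J/kg, so a = −μ/(2ε) = 7.621×10⁶ m.
The apsides satisfy r_p + r_a = 2a, so the periherm radius is 2a − r_a = 2.811×10⁶ m = 2811.0 km.
Periherm altitude = 2811.0 − 2440 = 371.02 km.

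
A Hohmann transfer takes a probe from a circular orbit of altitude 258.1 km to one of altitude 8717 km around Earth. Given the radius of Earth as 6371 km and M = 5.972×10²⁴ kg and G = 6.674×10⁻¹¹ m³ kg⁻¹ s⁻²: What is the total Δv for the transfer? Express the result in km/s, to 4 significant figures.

μ = GM = 6.674×10⁻¹¹ × 5.972×10²⁴ = 3.986×10¹⁴ m³/s².
r₁ = 6371 + 258.1 = 6629.1 km = 6.6291×10⁶ m.
r₂ = 6371 + 8717 = 15088 km = 1.5088×10⁷ m.
Transfer ellipse a_t = (r₁ + r₂)/2 = 1.086×10⁷ m.
At r₁: circular v_c1 = √(μ/r₁) = 7754 m/s; transfer-perigee v_p = √[μ(2/r₁ − 1/a_t)] = 9140 m/s.
Δv₁ = v_p − v_c1 = 1386 m/s.
At r₂: circular v_c2 = √(μ/r₂) = 5140 m/s; transfer-apogee v_a = √[μ(2/r₂ − 1/a_t)] = 4016 m/s.
Δv₂ = v_c2 − v_a = 1124 m/s.
Total Δv = Δv₁ + Δv₂ = 2510 m/s = 2.510 km/s.

Δv_total ≈ 2.510 km/s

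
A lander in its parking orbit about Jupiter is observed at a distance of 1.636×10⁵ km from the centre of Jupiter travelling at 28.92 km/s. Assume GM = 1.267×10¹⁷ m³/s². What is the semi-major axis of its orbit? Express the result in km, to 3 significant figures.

a ≈ 1.78×10⁵ km

r = 1.636×10⁸ m.
Vis-viva rearranged: 1/a = 2/r − v²/μ = 1.222×10⁻⁸ − 6.601×10⁻⁹ = 5.624×10⁻⁹ m⁻¹.
a = 1.778×10⁸ m = 1.7782×10⁵ km.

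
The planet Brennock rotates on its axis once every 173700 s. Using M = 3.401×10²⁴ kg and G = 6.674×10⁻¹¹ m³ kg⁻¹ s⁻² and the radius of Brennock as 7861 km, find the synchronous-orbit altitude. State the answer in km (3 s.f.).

μ = GM = 6.674×10⁻¹¹ × 3.401×10²⁴ = 2.270×10¹⁴ m³/s².
A synchronous orbit has period T, so by Kepler's third law a = (μT²/4π²)^(1/3).
μT²/4π² = 2.270×10¹⁴ × (1.737×10⁵)² / 39.48 = 1.735×10²³ m³.
a = 5.577×10⁷ m = 55771 km.
Altitude h = a − R = 55771 − 7861 = 47910 km.

h_sync ≈ 47900 km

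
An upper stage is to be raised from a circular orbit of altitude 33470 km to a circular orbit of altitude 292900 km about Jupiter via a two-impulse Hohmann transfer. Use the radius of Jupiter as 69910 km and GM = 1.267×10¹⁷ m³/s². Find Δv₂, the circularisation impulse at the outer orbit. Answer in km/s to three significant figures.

Δv ≈ 6.24 km/s

r₁ = 69910 + 33470 = 103380 km = 1.0338×10⁸ m.
r₂ = 69910 + 292900 = 362810 km = 3.6281×10⁸ m.
Transfer ellipse a_t = (r₁ + r₂)/2 = 2.331×10⁸ m.
At r₁: circular v_c1 = √(μ/r₁) = 35010 m/s; transfer-perijove v_p = √[μ(2/r₁ − 1/a_t)] = 43680 m/s.
At r₂: circular v_c2 = √(μ/r₂) = 18690 m/s; transfer-apojove v_a = √[μ(2/r₂ − 1/a_t)] = 12450 m/s.
Δv₂ = v_c2 − v_a = 6242 m/s.
= 6.242 km/s.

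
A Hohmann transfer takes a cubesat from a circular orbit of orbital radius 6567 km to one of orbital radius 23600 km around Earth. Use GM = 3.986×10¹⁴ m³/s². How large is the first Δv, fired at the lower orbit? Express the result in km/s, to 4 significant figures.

r₁ = 6567 km = 6.567×10⁶ m.
r₂ = 23600 km = 2.360×10⁷ m.
Transfer ellipse a_t = (r₁ + r₂)/2 = 1.508×10⁷ m.
At r₁: circular v_c1 = √(μ/r₁) = 7791 m/s; transfer-perigee v_p = √[μ(2/r₁ − 1/a_t)] = 9745 m/s.
Δv₁ = v_p − v_c1 = 1954 m/s.
= 1.954 km/s.

Δv ≈ 1.954 km/s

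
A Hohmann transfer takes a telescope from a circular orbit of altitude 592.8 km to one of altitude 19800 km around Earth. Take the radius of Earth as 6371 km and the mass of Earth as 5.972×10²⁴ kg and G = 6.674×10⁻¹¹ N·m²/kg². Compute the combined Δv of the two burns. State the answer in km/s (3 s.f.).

μ = GM = 6.674×10⁻¹¹ × 5.972×10²⁴ = 3.986×10¹⁴ m³/s².
r₁ = 6371 + 592.8 = 6963.8 km = 6.9638×10⁶ m.
r₂ = 6371 + 19800 = 26171 km = 2.6171×10⁷ m.
Transfer ellipse a_t = (r₁ + r₂)/2 = 1.657×10⁷ m.
At r₁: circular v_c1 = √(μ/r₁) = 7565 m/s; transfer-perigee v_p = √[μ(2/r₁ − 1/a_t)] = 9509 m/s.
Δv₁ = v_p − v_c1 = 1943 m/s.
At r₂: circular v_c2 = √(μ/r₂) = 3902 m/s; transfer-apogee v_a = √[μ(2/r₂ − 1/a_t)] = 2530 m/s.
Δv₂ = v_c2 − v_a = 1372 m/s.
Total Δv = Δv₁ + Δv₂ = 3316 m/s = 3.316 km/s.

Δv_total ≈ 3.32 km/s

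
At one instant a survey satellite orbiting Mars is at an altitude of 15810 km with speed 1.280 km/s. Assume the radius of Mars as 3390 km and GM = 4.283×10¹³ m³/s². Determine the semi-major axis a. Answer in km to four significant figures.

r = 3390 + 15810 = 19200 km = 1.920×10⁷ m.
Specific orbital energy ε = v²/2 − μ/r = (1280)²/2 − 4.283×10¹³/1.920×10⁷ = -1.412×10⁶ J/kg.
Since ε = −μ/(2a), a = −μ/(2ε) = 1.517×10⁷ m = 15171 km.

a ≈ 15170 km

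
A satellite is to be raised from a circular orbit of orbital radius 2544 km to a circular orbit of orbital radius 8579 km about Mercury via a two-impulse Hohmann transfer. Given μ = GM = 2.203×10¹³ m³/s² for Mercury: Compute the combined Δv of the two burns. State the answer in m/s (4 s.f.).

Δv_total ≈ 1231 m/s

r₁ = 2544 km = 2.544×10⁶ m.
r₂ = 8579 km = 8.579×10⁶ m.
Transfer ellipse a_t = (r₁ + r₂)/2 = 5.562×10⁶ m.
At r₁: circular v_c1 = √(μ/r₁) = 2943 m/s; transfer-periherm v_p = √[μ(2/r₁ − 1/a_t)] = 3655 m/s.
Δv₁ = v_p − v_c1 = 712.1 m/s.
At r₂: circular v_c2 = √(μ/r₂) = 1602 m/s; transfer-apoherm v_a = √[μ(2/r₂ − 1/a_t)] = 1084 m/s.
Δv₂ = v_c2 − v_a = 518.7 m/s.
Total Δv = Δv₁ + Δv₂ = 1231 m/s.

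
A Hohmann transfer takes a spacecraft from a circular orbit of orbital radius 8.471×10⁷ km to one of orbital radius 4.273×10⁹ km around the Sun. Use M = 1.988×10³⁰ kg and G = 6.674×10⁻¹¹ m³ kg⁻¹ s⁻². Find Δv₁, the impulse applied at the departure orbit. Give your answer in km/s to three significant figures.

Δv ≈ 15.8 km/s

μ = GM = 6.674×10⁻¹¹ × 1.988×10³⁰ = 1.327×10²⁰ m³/s².
r₁ = 8.471×10⁷ km = 8.471×10¹⁰ m.
r₂ = 4.273×10⁹ km = 4.273×10¹² m.
Transfer ellipse a_t = (r₁ + r₂)/2 = 2.179×10¹² m.
At r₁: circular v_c1 = √(μ/r₁) = 39580 m/s; transfer-perihelion v_p = √[μ(2/r₁ − 1/a_t)] = 55420 m/s.
Δv₁ = v_p − v_c1 = 15850 m/s.
= 15.85 km/s.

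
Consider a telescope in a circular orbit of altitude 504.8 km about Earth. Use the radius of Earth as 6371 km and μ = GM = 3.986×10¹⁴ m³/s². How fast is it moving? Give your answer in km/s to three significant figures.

v ≈ 7.61 km/s

r = 6371 + 504.8 = 6875.8 km = 6.8758×10⁶ m.
For a circular orbit v = √(μ/r) = √(3.986×10¹⁴ / 6.876×10⁶) = √(5.797×10⁷) = 7614 m/s.
That is 7.614 km/s.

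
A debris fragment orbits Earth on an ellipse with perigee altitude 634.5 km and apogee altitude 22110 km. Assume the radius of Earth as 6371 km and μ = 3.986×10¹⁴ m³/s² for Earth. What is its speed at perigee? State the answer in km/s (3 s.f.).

v ≈ 9.56 km/s

r_p = 6371 + 634.5 = 7005.5 km = 7.0055×10⁶ m.
r_a = 6371 + 22110 = 28481 km = 2.8481×10⁷ m.
Semi-major axis a = (r_p + r_a)/2 = 17743 km = 1.774×10⁷ m.
Vis-viva: v² = μ(2/r − 1/a) = 3.986×10¹⁴ × (2.855×10⁻⁷ − 5.636×10⁻⁸) = 9.133×10⁷ m²/s².
v = 9557 m/s = 9.557 km/s.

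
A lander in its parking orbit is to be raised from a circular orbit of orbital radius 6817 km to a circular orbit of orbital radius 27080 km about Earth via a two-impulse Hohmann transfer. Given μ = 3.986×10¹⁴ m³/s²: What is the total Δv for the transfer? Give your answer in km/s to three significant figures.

Δv_total ≈ 3.42 km/s

r₁ = 6817 km = 6.817×10⁶ m.
r₂ = 27080 km = 2.708×10⁷ m.
Transfer ellipse a_t = (r₁ + r₂)/2 = 1.695×10⁷ m.
At r₁: circular v_c1 = √(μ/r₁) = 7647 m/s; transfer-perigee v_p = √[μ(2/r₁ − 1/a_t)] = 9666 m/s.
Δv₁ = v_p − v_c1 = 2019 m/s.
At r₂: circular v_c2 = √(μ/r₂) = 3837 m/s; transfer-apogee v_a = √[μ(2/r₂ − 1/a_t)] = 2433 m/s.
Δv₂ = v_c2 − v_a = 1403 m/s.
Total Δv = Δv₁ + Δv₂ = 3422 m/s = 3.422 km/s.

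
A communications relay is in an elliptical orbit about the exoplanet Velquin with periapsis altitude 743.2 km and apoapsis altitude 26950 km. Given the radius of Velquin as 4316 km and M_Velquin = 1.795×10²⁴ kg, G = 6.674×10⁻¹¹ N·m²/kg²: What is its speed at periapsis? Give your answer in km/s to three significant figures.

μ = GM = 6.674×10⁻¹¹ × 1.795×10²⁴ = 1.198×10¹⁴ m³/s².
r_p = 4316 + 743.2 = 5059.2 km = 5.0592×10⁶ m.
r_a = 4316 + 26950 = 31266 km = 3.1266×10⁷ m.
Semi-major axis a = (r_p + r_a)/2 = 18163 km = 1.816×10⁷ m.
Vis-viva: v² = μ(2/r − 1/a) = 1.198×10¹⁴ × (3.953×10⁻⁷ − 5.506×10⁻⁸) = 4.076×10⁷ m²/s².
v = 6385 m/s = 6.385 km/s.

v ≈ 6.38 km/s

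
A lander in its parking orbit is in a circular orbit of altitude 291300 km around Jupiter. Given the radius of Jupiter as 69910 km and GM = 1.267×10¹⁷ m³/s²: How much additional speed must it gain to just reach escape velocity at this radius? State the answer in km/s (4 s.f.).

r = 69910 + 291300 = 361210 km = 3.6121×10⁸ m.
Circular speed v_c = √(μ/r) = 18730 m/s.
Escape speed v_esc = √(2μ/r) = √2 × v_c = 26490 m/s.
Δv = v_esc − v_c = 7758 m/s = 7.758 km/s.

Δv ≈ 7.758 km/s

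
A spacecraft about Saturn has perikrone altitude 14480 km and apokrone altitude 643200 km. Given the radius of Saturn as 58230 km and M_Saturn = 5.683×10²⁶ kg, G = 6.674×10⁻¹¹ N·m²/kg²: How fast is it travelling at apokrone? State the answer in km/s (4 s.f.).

v ≈ 3.187 km/s

μ = GM = 6.674×10⁻¹¹ × 5.683×10²⁶ = 3.793×10¹⁶ m³/s².
r_p = 58230 + 14480 = 72710 km = 7.2710×10⁷ m.
r_a = 58230 + 643200 = 701430 km = 7.0143×10⁸ m.
Semi-major axis a = (r_p + r_a)/2 = 3.8707×10⁵ km = 3.871×10⁸ m.
Vis-viva: v² = μ(2/r − 1/a) = 3.793×10¹⁶ × (2.851×10⁻⁹ − 2.584×10⁻⁹) = 1.016×10⁷ m²/s².
v = 3187 m/s = 3.187 km/s.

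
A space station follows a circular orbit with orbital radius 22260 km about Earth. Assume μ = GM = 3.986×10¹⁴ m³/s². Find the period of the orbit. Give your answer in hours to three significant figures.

T ≈ 9.18 hours

r = 22260 km = 2.226×10⁷ m.
Kepler's third law: T = 2π√(r³/μ) = 2π√((2.226×10⁷)³ / 3.986×10¹⁴).
r³/μ = 2.767×10⁷ s², so T = 2π × 5.260×10³ = 3.305×10⁴ s.
Converting: 3.305×10⁴ s ÷ 3600 = 9.181 hours.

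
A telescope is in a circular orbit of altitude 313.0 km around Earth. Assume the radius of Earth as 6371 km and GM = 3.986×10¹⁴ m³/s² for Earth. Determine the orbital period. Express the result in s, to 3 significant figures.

T ≈ 5440 s

r = 6371 + 313.0 = 6684.0 km = 6.6840×10⁶ m.
Kepler's third law: T = 2π√(r³/μ) = 2π√((6.684×10⁶)³ / 3.986×10¹⁴).
r³/μ = 7.492×10⁵ s², so T = 2π × 8.655×10² = 5.438×10³ s.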